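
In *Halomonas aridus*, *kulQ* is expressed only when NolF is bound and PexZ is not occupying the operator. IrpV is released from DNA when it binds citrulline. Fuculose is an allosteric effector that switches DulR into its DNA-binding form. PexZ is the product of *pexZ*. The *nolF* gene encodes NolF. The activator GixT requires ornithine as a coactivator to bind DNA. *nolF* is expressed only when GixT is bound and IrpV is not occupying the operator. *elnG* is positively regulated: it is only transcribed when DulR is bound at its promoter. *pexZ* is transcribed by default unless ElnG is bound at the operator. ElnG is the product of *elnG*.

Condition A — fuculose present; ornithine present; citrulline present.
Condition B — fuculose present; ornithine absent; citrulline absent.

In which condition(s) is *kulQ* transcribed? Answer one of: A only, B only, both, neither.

Condition A:
Fuculose is present, so DulR is active.
No repressor is bound and DulR is active, so *elnG* is transcribed.
So ElnG is produced and active.
With repressor ElnG bound, *pexZ* is not transcribed.
So PexZ is not produced.
Ornithine is present, so GixT is active.
Citrulline is present, so IrpV is inactive.
No repressor is bound and GixT is active, so *nolF* is transcribed.
So NolF is produced and active.
No repressor is bound and NolF is active, so *kulQ* is transcribed.
→ *kulQ* is ON in A.
Condition B:
Fuculose is present, so DulR is active.
No repressor is bound and DulR is active, so *elnG* is transcribed.
So ElnG is produced and active.
With repressor ElnG bound, *pexZ* is not transcribed.
So PexZ is not produced.
Ornithine is absent, so GixT is inactive.
Citrulline is absent, so IrpV is active.
With repressor IrpV bound, *nolF* is not transcribed.
So NolF is not produced.
Required activator NolF is absent, so *kulQ* is not transcribed.
→ *kulQ* is OFF in B.

A only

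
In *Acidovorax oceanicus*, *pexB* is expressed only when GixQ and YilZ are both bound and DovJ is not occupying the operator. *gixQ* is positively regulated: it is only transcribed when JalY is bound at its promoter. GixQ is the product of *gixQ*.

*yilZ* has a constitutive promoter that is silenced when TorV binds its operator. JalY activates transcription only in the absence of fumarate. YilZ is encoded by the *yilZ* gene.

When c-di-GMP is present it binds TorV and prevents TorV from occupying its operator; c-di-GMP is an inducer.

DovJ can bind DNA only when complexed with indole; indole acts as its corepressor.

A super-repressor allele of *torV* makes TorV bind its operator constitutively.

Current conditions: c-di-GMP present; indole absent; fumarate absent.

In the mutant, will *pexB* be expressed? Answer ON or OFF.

OFF

Fumarate is absent, so JalY is active.
No repressor is bound and JalY is active, so *gixQ* is transcribed.
So GixQ is produced and active.
Indole is absent, so DovJ is inactive.
TorV is constitutively active in this strain.
With repressor TorV bound, *yilZ* is not transcribed.
So YilZ is not produced.
Required activator YilZ is absent, so *pexB* is not transcribed.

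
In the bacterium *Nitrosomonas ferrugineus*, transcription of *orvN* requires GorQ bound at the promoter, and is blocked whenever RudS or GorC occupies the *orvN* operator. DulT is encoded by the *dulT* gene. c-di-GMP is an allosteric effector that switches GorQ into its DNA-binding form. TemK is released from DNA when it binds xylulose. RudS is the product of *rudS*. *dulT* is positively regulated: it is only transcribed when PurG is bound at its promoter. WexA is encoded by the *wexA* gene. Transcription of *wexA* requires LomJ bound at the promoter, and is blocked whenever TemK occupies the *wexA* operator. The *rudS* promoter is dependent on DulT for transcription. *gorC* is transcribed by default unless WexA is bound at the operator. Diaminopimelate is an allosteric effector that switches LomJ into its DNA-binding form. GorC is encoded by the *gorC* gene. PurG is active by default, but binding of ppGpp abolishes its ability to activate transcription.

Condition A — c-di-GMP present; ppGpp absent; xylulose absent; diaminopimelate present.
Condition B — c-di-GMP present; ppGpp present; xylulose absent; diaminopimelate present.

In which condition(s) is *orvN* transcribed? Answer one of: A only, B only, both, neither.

Condition A:
c-di-GMP is present, so GorQ is active.
ppGpp is absent, so PurG is active.
No repressor is bound and PurG is active, so *dulT* is transcribed.
So DulT is produced and active.
No repressor is bound and DulT is active, so *rudS* is transcribed.
So RudS is produced and active.
Xylulose is absent, so TemK is active.
Diaminopimelate is present, so LomJ is active.
With repressor TemK bound, *wexA* is not transcribed.
So WexA is not produced.
With no repressor bound, *gorC* is transcribed.
So GorC is produced and active.
With repressor RudS bound, *orvN* is not transcribed.
→ *orvN* is OFF in A.
Condition B:
c-di-GMP is present, so GorQ is active.
ppGpp is present, so PurG is inactive.
Required activator PurG is absent, so *dulT* is not transcribed.
So DulT is not produced.
Required activator DulT is absent, so *rudS* is not transcribed.
So RudS is not produced.
Xylulose is absent, so TemK is active.
Diaminopimelate is present, so LomJ is active.
With repressor TemK bound, *wexA* is not transcribed.
So WexA is not produced.
With no repressor bound, *gorC* is transcribed.
So GorC is produced and active.
With repressor GorC bound, *orvN* is not transcribed.
→ *orvN* is OFF in B.

neither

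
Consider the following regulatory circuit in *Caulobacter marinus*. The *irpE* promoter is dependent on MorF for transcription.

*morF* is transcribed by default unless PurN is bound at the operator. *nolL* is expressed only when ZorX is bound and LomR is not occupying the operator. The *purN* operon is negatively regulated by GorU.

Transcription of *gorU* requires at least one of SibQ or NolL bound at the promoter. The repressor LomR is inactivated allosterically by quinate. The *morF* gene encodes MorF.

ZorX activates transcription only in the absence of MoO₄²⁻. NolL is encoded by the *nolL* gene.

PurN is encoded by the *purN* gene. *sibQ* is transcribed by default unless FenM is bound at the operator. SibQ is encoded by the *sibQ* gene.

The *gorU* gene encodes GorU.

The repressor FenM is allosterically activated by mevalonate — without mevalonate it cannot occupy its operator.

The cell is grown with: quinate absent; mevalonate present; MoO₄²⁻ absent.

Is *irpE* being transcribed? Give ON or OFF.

Mevalonate is present, so FenM is active.
With repressor FenM bound, *sibQ* is not transcribed.
So SibQ is not produced.
MoO₄²⁻ is absent, so ZorX is active.
Quinate is absent, so LomR is active.
With repressor LomR bound, *nolL* is not transcribed.
So NolL is not produced.
No activator is available at the *gorU* promoter, so *gorU* is not transcribed.
So GorU is not produced.
With no repressor bound, *purN* is transcribed.
So PurN is produced and active.
With repressor PurN bound, *morF* is not transcribed.
So MorF is not produced.
Required activator MorF is absent, so *irpE* is not transcribed.

OFF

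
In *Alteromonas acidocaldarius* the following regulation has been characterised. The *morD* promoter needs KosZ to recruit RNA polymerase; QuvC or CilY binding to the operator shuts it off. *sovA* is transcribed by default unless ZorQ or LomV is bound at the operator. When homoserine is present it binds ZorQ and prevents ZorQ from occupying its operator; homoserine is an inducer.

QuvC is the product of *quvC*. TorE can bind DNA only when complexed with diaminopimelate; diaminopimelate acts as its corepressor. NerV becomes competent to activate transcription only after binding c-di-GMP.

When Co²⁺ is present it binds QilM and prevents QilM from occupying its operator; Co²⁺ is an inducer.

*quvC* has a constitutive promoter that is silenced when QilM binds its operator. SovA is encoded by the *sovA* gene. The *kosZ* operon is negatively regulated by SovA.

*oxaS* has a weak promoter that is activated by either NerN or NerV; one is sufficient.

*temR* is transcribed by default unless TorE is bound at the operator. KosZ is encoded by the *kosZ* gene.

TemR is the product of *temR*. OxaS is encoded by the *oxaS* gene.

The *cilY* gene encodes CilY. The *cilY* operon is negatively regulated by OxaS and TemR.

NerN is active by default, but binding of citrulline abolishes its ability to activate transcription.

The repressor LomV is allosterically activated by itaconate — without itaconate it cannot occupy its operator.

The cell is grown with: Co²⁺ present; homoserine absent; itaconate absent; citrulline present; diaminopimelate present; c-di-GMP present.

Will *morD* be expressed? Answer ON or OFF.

OFF

Co²⁺ is present, so QilM is inactive.
With no repressor bound, *quvC* is transcribed.
So QuvC is produced and active.
Citrulline is present, so NerN is inactive.
c-di-GMP is present, so NerV is active.
Activator NerV is present, so *oxaS* is transcribed.
So OxaS is produced and active.
Diaminopimelate is present, so TorE is active.
With repressor TorE bound, *temR* is not transcribed.
So TemR is not produced.
With repressor OxaS bound, *cilY* is not transcribed.
So CilY is not produced.
Homoserine is absent, so ZorQ is active.
Itaconate is absent, so LomV is inactive.
With repressor ZorQ bound, *sovA* is not transcribed.
So SovA is not produced.
With no repressor bound, *kosZ* is transcribed.
So KosZ is produced and active.
With repressor QuvC bound, *morD* is not transcribed.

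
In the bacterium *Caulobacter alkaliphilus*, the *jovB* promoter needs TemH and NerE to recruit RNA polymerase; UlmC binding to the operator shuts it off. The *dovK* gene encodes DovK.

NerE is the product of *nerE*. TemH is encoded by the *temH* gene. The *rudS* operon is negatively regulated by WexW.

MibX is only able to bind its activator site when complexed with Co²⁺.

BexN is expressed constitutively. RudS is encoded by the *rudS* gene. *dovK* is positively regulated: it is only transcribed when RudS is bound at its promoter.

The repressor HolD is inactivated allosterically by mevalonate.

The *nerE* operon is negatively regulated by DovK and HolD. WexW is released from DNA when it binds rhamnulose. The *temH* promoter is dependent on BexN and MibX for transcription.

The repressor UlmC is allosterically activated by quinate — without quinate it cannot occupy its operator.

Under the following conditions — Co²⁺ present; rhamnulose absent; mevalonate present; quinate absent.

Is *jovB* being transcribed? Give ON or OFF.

ON

Quinate is absent, so UlmC is inactive.
BexN is produced constitutively and is active.
Co²⁺ is present, so MibX is active.
No repressor is bound and BexN and MibX are active, so *temH* is transcribed.
So TemH is produced and active.
Rhamnulose is absent, so WexW is active.
With repressor WexW bound, *rudS* is not transcribed.
So RudS is not produced.
Required activator RudS is absent, so *dovK* is not transcribed.
So DovK is not produced.
Mevalonate is present, so HolD is inactive.
With no repressor bound, *nerE* is transcribed.
So NerE is produced and active.
No repressor is bound and TemH and NerE are active, so *jovB* is transcribed.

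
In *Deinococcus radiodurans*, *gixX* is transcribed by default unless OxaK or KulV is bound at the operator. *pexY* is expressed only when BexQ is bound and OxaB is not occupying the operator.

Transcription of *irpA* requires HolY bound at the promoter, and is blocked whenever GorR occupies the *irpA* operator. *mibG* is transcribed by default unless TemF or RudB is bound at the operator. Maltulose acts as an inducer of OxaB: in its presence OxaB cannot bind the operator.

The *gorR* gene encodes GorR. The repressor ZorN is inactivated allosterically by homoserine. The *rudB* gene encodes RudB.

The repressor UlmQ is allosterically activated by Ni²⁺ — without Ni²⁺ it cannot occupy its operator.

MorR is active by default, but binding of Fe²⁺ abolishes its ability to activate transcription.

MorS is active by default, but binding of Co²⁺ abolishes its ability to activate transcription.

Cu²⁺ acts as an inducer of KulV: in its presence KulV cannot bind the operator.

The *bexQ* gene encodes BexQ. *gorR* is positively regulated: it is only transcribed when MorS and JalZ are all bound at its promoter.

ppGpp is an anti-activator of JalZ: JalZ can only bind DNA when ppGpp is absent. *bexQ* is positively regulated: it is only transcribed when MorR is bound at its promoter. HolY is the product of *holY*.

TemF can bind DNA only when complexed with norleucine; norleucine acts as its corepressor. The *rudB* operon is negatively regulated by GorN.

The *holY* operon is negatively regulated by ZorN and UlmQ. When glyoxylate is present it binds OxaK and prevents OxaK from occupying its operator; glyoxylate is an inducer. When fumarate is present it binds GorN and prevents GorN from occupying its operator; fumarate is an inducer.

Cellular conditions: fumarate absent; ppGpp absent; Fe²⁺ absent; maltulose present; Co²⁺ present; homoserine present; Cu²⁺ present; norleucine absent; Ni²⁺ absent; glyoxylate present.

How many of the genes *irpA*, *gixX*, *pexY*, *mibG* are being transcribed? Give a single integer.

4

Co²⁺ is present, so MorS is inactive.
ppGpp is absent, so JalZ is active.
Required activator MorS is absent, so *gorR* is not transcribed.
So GorR is not produced.
Homoserine is present, so ZorN is inactive.
Ni²⁺ is absent, so UlmQ is inactive.
With no repressor bound, *holY* is transcribed.
So HolY is produced and active.
No repressor is bound and HolY is active, so *irpA* is transcribed.
→ *irpA* is ON.
Glyoxylate is present, so OxaK is inactive.
Cu²⁺ is present, so KulV is inactive.
With no repressor bound, *gixX* is transcribed.
→ *gixX* is ON.
Maltulose is present, so OxaB is inactive.
Fe²⁺ is absent, so MorR is active.
No repressor is bound and MorR is active, so *bexQ* is transcribed.
So BexQ is produced and active.
No repressor is bound and BexQ is active, so *pexY* is transcribed.
→ *pexY* is ON.
Norleucine is absent, so TemF is inactive.
Fumarate is absent, so GorN is active.
With repressor GorN bound, *rudB* is not transcribed.
So RudB is not produced.
With no repressor bound, *mibG* is transcribed.
→ *mibG* is ON.
4 of the 4 genes are transcribed.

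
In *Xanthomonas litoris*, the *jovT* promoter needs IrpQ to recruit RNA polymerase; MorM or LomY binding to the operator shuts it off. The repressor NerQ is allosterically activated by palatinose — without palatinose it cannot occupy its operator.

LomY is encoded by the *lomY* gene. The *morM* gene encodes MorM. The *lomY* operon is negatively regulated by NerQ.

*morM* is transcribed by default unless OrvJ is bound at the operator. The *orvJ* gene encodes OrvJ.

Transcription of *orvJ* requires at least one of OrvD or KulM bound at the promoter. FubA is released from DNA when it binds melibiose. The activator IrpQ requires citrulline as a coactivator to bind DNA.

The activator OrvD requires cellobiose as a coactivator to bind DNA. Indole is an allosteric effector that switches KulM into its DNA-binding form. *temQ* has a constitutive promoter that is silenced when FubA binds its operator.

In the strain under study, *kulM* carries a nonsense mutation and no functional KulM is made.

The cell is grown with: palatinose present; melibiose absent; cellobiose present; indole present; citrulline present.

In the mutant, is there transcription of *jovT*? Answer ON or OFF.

ON

Cellobiose is present, so OrvD is active.
KulM is non-functional in this strain, so it has no effect.
Activator OrvD is present, so *orvJ* is transcribed.
So OrvJ is produced and active.
With repressor OrvJ bound, *morM* is not transcribed.
So MorM is not produced.
Palatinose is present, so NerQ is active.
With repressor NerQ bound, *lomY* is not transcribed.
So LomY is not produced.
Citrulline is present, so IrpQ is active.
No repressor is bound and IrpQ is active, so *jovT* is transcribed.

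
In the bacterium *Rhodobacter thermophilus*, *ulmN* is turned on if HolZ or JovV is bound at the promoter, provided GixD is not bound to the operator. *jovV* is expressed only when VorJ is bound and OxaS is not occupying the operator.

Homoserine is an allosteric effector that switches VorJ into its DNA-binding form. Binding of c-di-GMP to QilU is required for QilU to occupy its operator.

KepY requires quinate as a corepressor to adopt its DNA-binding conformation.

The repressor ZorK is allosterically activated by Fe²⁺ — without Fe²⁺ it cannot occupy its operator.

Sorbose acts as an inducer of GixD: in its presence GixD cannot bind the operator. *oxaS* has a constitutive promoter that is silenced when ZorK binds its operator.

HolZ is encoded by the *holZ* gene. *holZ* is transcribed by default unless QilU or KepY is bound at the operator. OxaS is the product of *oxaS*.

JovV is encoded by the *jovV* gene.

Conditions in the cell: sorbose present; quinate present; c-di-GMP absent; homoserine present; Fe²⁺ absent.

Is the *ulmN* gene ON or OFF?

OFF

c-di-GMP is absent, so QilU is inactive.
Quinate is present, so KepY is active.
With repressor KepY bound, *holZ* is not transcribed.
So HolZ is not produced.
Homoserine is present, so VorJ is active.
Fe²⁺ is absent, so ZorK is inactive.
With no repressor bound, *oxaS* is transcribed.
So OxaS is produced and active.
With repressor OxaS bound, *jovV* is not transcribed.
So JovV is not produced.
Sorbose is present, so GixD is inactive.
No activator is available at the *ulmN* promoter, so *ulmN* is not transcribed.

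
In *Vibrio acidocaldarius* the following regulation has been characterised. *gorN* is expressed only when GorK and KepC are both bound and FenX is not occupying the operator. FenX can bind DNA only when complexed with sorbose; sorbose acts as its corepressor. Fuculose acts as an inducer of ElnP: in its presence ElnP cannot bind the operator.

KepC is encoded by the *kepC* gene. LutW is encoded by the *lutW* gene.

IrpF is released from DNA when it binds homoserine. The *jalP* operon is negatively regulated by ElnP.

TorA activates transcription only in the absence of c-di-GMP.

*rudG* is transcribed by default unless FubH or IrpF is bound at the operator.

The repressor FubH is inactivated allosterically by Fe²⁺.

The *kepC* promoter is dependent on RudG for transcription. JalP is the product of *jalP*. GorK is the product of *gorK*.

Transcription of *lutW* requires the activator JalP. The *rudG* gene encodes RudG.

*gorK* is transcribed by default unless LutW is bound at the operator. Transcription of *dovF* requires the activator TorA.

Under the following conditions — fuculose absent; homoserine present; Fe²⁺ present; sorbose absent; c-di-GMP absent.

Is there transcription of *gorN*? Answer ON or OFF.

ON

Fuculose is absent, so ElnP is active.
With repressor ElnP bound, *jalP* is not transcribed.
So JalP is not produced.
Required activator JalP is absent, so *lutW* is not transcribed.
So LutW is not produced.
With no repressor bound, *gorK* is transcribed.
So GorK is produced and active.
Fe²⁺ is present, so FubH is inactive.
Homoserine is present, so IrpF is inactive.
With no repressor bound, *rudG* is transcribed.
So RudG is produced and active.
No repressor is bound and RudG is active, so *kepC* is transcribed.
So KepC is produced and active.
Sorbose is absent, so FenX is inactive.
No repressor is bound and GorK and KepC are active, so *gorN* is transcribed.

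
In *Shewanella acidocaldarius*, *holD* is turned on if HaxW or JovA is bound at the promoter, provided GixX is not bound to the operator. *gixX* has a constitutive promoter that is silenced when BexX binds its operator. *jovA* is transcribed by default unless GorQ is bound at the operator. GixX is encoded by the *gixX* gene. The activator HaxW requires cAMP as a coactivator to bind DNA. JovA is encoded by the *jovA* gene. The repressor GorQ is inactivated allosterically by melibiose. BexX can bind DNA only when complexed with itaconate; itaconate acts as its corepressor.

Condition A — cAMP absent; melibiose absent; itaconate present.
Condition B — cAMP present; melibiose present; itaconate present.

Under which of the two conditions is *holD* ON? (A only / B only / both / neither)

B only

Condition A:
cAMP is absent, so HaxW is inactive.
Melibiose is absent, so GorQ is active.
With repressor GorQ bound, *jovA* is not transcribed.
So JovA is not produced.
Itaconate is present, so BexX is active.
With repressor BexX bound, *gixX* is not transcribed.
So GixX is not produced.
No activator is available at the *holD* promoter, so *holD* is not transcribed.
→ *holD* is OFF in A.
Condition B:
cAMP is present, so HaxW is active.
Melibiose is present, so GorQ is inactive.
With no repressor bound, *jovA* is transcribed.
So JovA is produced and active.
Itaconate is present, so BexX is active.
With repressor BexX bound, *gixX* is not transcribed.
So GixX is not produced.
Activator HaxW is present, so *holD* is transcribed.
→ *holD* is ON in B.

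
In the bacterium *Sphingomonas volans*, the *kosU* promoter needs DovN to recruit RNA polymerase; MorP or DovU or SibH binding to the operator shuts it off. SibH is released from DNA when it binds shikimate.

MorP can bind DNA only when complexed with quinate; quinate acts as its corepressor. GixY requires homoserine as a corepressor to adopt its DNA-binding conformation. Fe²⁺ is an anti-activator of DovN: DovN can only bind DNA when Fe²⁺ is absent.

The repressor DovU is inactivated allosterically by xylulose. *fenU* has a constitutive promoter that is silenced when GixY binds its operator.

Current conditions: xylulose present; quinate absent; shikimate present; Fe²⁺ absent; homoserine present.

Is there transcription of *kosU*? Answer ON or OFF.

Quinate is absent, so MorP is inactive.
Xylulose is present, so DovU is inactive.
Shikimate is present, so SibH is inactive.
Fe²⁺ is absent, so DovN is active.
No repressor is bound and DovN is active, so *kosU* is transcribed.

ON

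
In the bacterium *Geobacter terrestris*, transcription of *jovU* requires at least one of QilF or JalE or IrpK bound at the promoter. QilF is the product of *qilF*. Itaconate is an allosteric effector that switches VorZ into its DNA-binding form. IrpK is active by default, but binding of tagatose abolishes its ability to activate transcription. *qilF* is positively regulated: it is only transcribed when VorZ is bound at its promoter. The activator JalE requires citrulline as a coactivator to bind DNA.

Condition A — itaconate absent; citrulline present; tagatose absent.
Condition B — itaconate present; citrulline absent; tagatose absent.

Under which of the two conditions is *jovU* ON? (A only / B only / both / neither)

both

Condition A:
Itaconate is absent, so VorZ is inactive.
Required activator VorZ is absent, so *qilF* is not transcribed.
So QilF is not produced.
Citrulline is present, so JalE is active.
Tagatose is absent, so IrpK is active.
Activator JalE is present, so *jovU* is transcribed.
→ *jovU* is ON in A.
Condition B:
Itaconate is present, so VorZ is active.
No repressor is bound and VorZ is active, so *qilF* is transcribed.
So QilF is produced and active.
Citrulline is absent, so JalE is inactive.
Tagatose is absent, so IrpK is active.
Activator QilF is present, so *jovU* is transcribed.
→ *jovU* is ON in B.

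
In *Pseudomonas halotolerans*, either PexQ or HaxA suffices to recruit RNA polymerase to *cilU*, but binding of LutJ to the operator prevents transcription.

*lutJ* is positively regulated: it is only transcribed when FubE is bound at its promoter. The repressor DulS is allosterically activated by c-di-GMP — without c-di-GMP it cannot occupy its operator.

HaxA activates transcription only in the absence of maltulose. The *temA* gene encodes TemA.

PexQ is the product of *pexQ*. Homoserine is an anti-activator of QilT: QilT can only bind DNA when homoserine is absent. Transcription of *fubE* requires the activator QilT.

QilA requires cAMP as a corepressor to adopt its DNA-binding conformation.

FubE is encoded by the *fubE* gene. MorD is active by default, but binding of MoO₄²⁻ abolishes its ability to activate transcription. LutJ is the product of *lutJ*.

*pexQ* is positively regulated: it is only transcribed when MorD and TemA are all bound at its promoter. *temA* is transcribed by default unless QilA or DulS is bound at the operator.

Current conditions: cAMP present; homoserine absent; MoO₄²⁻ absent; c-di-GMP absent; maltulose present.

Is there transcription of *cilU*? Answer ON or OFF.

MoO₄²⁻ is absent, so MorD is active.
cAMP is present, so QilA is active.
c-di-GMP is absent, so DulS is inactive.
With repressor QilA bound, *temA* is not transcribed.
So TemA is not produced.
Required activator TemA is absent, so *pexQ* is not transcribed.
So PexQ is not produced.
Maltulose is present, so HaxA is inactive.
Homoserine is absent, so QilT is active.
No repressor is bound and QilT is active, so *fubE* is transcribed.
So FubE is produced and active.
No repressor is bound and FubE is active, so *lutJ* is transcribed.
So LutJ is produced and active.
With repressor LutJ bound, *cilU* is not transcribed.

OFF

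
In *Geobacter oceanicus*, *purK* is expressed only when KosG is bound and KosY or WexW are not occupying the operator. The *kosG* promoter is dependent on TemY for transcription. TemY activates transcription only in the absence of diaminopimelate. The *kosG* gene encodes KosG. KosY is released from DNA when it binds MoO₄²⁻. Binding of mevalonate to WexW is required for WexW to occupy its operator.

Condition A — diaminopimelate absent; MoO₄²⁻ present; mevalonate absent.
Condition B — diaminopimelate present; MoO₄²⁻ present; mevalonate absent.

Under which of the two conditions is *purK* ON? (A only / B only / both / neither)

A only

Condition A:
Diaminopimelate is absent, so TemY is active.
No repressor is bound and TemY is active, so *kosG* is transcribed.
So KosG is produced and active.
MoO₄²⁻ is present, so KosY is inactive.
Mevalonate is absent, so WexW is inactive.
No repressor is bound and KosG is active, so *purK* is transcribed.
→ *purK* is ON in A.
Condition B:
Diaminopimelate is present, so TemY is inactive.
Required activator TemY is absent, so *kosG* is not transcribed.
So KosG is not produced.
MoO₄²⁻ is present, so KosY is inactive.
Mevalonate is absent, so WexW is inactive.
Required activator KosG is absent, so *purK* is not transcribed.
→ *purK* is OFF in B.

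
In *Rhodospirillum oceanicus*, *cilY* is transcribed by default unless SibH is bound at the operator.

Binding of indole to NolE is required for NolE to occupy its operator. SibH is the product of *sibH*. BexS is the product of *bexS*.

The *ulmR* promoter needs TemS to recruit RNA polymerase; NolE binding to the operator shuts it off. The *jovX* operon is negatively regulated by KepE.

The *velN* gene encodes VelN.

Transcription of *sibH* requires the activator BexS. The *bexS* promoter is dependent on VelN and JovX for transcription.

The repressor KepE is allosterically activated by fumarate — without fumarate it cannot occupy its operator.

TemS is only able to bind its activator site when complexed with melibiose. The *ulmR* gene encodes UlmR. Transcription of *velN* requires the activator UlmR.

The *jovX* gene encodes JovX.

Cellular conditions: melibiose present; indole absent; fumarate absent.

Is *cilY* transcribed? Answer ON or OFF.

OFF

Indole is absent, so NolE is inactive.
Melibiose is present, so TemS is active.
No repressor is bound and TemS is active, so *ulmR* is transcribed.
So UlmR is produced and active.
No repressor is bound and UlmR is active, so *velN* is transcribed.
So VelN is produced and active.
Fumarate is absent, so KepE is inactive.
With no repressor bound, *jovX* is transcribed.
So JovX is produced and active.
No repressor is bound and VelN and JovX are active, so *bexS* is transcribed.
So BexS is produced and active.
No repressor is bound and BexS is active, so *sibH* is transcribed.
So SibH is produced and active.
With repressor SibH bound, *cilY* is not transcribed.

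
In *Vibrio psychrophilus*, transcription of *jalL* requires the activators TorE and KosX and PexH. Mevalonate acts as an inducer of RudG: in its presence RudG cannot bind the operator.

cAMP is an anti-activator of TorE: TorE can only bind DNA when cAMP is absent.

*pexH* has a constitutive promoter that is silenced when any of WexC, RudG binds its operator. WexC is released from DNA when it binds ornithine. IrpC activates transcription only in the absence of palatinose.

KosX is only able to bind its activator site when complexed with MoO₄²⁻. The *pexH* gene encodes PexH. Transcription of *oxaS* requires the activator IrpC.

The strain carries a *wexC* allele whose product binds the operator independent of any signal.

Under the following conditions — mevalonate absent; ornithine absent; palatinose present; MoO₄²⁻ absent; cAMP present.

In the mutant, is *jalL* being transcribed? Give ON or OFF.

cAMP is present, so TorE is inactive.
MoO₄²⁻ is absent, so KosX is inactive.
WexC is constitutively active in this strain.
Mevalonate is absent, so RudG is active.
With repressor WexC bound, *pexH* is not transcribed.
So PexH is not produced.
Required activator TorE is absent, so *jalL* is not transcribed.

OFF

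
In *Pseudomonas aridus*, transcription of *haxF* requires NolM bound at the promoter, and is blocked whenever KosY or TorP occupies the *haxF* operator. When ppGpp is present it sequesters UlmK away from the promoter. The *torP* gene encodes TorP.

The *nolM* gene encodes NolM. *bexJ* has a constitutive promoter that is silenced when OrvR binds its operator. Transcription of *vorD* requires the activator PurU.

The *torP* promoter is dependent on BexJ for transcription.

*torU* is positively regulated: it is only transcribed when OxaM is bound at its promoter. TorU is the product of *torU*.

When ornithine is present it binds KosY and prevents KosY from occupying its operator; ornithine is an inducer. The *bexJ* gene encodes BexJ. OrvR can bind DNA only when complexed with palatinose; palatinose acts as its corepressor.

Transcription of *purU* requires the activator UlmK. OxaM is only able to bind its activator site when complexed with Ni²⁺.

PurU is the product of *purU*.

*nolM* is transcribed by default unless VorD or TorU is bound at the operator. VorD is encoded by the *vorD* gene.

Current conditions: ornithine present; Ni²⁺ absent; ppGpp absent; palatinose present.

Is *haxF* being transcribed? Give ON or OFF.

Ornithine is present, so KosY is inactive.
ppGpp is absent, so UlmK is active.
No repressor is bound and UlmK is active, so *purU* is transcribed.
So PurU is produced and active.
No repressor is bound and PurU is active, so *vorD* is transcribed.
So VorD is produced and active.
Ni²⁺ is absent, so OxaM is inactive.
Required activator OxaM is absent, so *torU* is not transcribed.
So TorU is not produced.
With repressor VorD bound, *nolM* is not transcribed.
So NolM is not produced.
Palatinose is present, so OrvR is active.
With repressor OrvR bound, *bexJ* is not transcribed.
So BexJ is not produced.
Required activator BexJ is absent, so *torP* is not transcribed.
So TorP is not produced.
Required activator NolM is absent, so *haxF* is not transcribed.

OFF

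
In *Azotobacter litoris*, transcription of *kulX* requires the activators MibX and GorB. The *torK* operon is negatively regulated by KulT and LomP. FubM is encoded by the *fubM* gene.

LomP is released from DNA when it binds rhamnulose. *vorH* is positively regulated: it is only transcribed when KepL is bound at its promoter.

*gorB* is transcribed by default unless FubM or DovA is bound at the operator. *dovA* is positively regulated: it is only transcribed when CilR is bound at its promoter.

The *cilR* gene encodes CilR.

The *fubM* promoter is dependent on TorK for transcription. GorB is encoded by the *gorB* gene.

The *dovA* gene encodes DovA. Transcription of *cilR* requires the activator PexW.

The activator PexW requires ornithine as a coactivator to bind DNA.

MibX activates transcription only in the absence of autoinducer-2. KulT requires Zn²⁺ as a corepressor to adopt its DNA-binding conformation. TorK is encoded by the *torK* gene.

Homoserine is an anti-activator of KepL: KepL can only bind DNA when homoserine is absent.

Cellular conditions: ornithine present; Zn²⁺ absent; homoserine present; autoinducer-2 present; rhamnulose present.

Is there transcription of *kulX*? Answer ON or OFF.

Autoinducer-2 is present, so MibX is inactive.
Zn²⁺ is absent, so KulT is inactive.
Rhamnulose is present, so LomP is inactive.
With no repressor bound, *torK* is transcribed.
So TorK is produced and active.
No repressor is bound and TorK is active, so *fubM* is transcribed.
So FubM is produced and active.
Ornithine is present, so PexW is active.
No repressor is bound and PexW is active, so *cilR* is transcribed.
So CilR is produced and active.
No repressor is bound and CilR is active, so *dovA* is transcribed.
So DovA is produced and active.
With repressor FubM bound, *gorB* is not transcribed.
So GorB is not produced.
Required activator MibX is absent, so *kulX* is not transcribed.

OFF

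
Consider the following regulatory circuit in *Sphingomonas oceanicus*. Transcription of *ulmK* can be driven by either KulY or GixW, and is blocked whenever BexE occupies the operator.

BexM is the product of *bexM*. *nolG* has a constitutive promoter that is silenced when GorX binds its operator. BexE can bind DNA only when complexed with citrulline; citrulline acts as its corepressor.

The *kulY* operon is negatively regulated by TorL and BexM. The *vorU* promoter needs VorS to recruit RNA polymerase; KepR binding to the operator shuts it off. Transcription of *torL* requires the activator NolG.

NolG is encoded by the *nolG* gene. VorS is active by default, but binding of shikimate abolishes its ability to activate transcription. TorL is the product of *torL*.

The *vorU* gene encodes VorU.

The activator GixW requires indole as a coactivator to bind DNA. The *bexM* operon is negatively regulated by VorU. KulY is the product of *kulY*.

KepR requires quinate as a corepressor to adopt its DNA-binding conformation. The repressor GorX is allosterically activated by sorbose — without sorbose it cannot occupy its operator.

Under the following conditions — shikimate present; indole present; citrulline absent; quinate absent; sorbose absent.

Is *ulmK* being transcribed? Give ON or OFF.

ON

Citrulline is absent, so BexE is inactive.
Sorbose is absent, so GorX is inactive.
With no repressor bound, *nolG* is transcribed.
So NolG is produced and active.
No repressor is bound and NolG is active, so *torL* is transcribed.
So TorL is produced and active.
Shikimate is present, so VorS is inactive.
Quinate is absent, so KepR is inactive.
Required activator VorS is absent, so *vorU* is not transcribed.
So VorU is not produced.
With no repressor bound, *bexM* is transcribed.
So BexM is produced and active.
With repressor TorL bound, *kulY* is not transcribed.
So KulY is not produced.
Indole is present, so GixW is active.
Activator GixW is present, so *ulmK* is transcribed.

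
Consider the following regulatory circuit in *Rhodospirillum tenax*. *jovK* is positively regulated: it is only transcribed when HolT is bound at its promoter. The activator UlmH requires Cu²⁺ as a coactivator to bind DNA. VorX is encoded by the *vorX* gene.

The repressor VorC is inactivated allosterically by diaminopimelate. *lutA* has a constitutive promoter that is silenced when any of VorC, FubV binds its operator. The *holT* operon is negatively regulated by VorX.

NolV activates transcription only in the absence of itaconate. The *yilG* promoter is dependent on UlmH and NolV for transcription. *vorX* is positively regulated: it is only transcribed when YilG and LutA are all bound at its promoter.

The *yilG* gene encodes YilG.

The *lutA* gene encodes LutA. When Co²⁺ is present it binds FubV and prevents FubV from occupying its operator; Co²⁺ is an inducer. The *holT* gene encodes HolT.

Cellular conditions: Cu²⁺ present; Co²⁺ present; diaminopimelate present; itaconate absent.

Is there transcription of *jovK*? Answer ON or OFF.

OFF

Cu²⁺ is present, so UlmH is active.
Itaconate is absent, so NolV is active.
No repressor is bound and UlmH and NolV are active, so *yilG* is transcribed.
So YilG is produced and active.
Diaminopimelate is present, so VorC is inactive.
Co²⁺ is present, so FubV is inactive.
With no repressor bound, *lutA* is transcribed.
So LutA is produced and active.
No repressor is bound and YilG and LutA are active, so *vorX* is transcribed.
So VorX is produced and active.
With repressor VorX bound, *holT* is not transcribed.
So HolT is not produced.
Required activator HolT is absent, so *jovK* is not transcribed.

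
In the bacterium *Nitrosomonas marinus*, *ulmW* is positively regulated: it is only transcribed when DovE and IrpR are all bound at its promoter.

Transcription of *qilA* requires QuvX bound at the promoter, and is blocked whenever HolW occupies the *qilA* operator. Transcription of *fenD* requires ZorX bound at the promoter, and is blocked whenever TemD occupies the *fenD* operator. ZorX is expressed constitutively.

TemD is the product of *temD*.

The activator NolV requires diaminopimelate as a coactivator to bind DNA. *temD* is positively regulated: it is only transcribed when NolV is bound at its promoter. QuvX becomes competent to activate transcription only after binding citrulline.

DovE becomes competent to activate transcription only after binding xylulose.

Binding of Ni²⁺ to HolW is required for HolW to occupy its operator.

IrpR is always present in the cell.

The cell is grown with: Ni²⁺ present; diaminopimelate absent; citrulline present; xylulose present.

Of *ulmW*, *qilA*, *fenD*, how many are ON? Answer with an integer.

Xylulose is present, so DovE is active.
IrpR is produced constitutively and is active.
No repressor is bound and DovE and IrpR are active, so *ulmW* is transcribed.
→ *ulmW* is ON.
Ni²⁺ is present, so HolW is active.
Citrulline is present, so QuvX is active.
With repressor HolW bound, *qilA* is not transcribed.
→ *qilA* is OFF.
Diaminopimelate is absent, so NolV is inactive.
Required activator NolV is absent, so *temD* is not transcribed.
So TemD is not produced.
ZorX is produced constitutively and is active.
No repressor is bound and ZorX is active, so *fenD* is transcribed.
→ *fenD* is ON.
2 of the 3 genes are transcribed.

2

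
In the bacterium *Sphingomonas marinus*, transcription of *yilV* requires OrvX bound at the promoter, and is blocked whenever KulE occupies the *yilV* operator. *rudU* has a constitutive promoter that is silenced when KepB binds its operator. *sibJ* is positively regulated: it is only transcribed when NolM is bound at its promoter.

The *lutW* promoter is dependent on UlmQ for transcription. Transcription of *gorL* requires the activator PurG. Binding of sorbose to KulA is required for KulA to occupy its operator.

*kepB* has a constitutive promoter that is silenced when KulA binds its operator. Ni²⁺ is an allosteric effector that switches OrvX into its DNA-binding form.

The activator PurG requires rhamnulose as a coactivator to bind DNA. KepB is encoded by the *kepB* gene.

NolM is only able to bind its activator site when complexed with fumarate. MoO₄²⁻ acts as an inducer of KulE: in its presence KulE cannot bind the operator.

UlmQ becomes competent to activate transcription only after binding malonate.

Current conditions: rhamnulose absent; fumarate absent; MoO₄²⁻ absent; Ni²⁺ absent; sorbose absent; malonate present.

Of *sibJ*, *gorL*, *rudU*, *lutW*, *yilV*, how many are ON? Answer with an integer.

Fumarate is absent, so NolM is inactive.
Required activator NolM is absent, so *sibJ* is not transcribed.
→ *sibJ* is OFF.
Rhamnulose is absent, so PurG is inactive.
Required activator PurG is absent, so *gorL* is not transcribed.
→ *gorL* is OFF.
Sorbose is absent, so KulA is inactive.
With no repressor bound, *kepB* is transcribed.
So KepB is produced and active.
With repressor KepB bound, *rudU* is not transcribed.
→ *rudU* is OFF.
Malonate is present, so UlmQ is active.
No repressor is bound and UlmQ is active, so *lutW* is transcribed.
→ *lutW* is ON.
MoO₄²⁻ is absent, so KulE is active.
Ni²⁺ is absent, so OrvX is inactive.
With repressor KulE bound, *yilV* is not transcribed.
→ *yilV* is OFF.
1 of the 5 genes is transcribed.

1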